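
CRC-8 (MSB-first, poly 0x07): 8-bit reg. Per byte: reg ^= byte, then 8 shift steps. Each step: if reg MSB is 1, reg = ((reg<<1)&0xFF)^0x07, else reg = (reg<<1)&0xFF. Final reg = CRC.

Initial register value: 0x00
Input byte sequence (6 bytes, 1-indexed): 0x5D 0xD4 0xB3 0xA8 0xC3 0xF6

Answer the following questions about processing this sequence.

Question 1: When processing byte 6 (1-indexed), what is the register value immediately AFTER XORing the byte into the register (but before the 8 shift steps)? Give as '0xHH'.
Register before byte 6: 0x3B
Byte 6: 0xF6
0x3B XOR 0xF6 = 0xCD

Answer: 0xCD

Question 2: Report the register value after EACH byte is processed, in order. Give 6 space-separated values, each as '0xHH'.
0x94 0xC7 0x4B 0xA7 0x3B 0x6D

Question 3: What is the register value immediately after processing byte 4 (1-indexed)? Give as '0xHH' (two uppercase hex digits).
Answer: 0xA7

Derivation:
After byte 1 (0x5D): reg=0x94
After byte 2 (0xD4): reg=0xC7
After byte 3 (0xB3): reg=0x4B
After byte 4 (0xA8): reg=0xA7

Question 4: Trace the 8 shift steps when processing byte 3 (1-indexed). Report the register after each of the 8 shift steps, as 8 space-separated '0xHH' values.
Answer: 0xE8 0xD7 0xA9 0x55 0xAA 0x53 0xA6 0x4B

Derivation:
After byte 1 (0x5D): reg=0x94
After byte 2 (0xD4): reg=0xC7
Register before byte 3: 0xC7
After XOR with byte 0xB3: 0x74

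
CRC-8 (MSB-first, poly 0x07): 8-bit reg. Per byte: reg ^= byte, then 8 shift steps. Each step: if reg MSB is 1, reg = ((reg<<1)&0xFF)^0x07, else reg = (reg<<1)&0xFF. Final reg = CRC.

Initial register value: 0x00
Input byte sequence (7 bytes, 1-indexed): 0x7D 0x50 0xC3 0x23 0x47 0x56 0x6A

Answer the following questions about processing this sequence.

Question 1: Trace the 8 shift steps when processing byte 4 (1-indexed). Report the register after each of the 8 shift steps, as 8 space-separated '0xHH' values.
After byte 1 (0x7D): reg=0x74
After byte 2 (0x50): reg=0xFC
After byte 3 (0xC3): reg=0xBD
Register before byte 4: 0xBD
After XOR with byte 0x23: 0x9E

Answer: 0x3B 0x76 0xEC 0xDF 0xB9 0x75 0xEA 0xD3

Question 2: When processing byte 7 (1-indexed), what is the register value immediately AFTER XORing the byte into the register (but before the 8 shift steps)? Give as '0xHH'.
Answer: 0x7A

Derivation:
Register before byte 7: 0x10
Byte 7: 0x6A
0x10 XOR 0x6A = 0x7A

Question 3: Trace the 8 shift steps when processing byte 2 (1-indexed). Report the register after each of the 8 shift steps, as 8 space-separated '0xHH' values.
After byte 1 (0x7D): reg=0x74
Register before byte 2: 0x74
After XOR with byte 0x50: 0x24

Answer: 0x48 0x90 0x27 0x4E 0x9C 0x3F 0x7E 0xFC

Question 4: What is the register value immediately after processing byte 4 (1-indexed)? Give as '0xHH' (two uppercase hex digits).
After byte 1 (0x7D): reg=0x74
After byte 2 (0x50): reg=0xFC
After byte 3 (0xC3): reg=0xBD
After byte 4 (0x23): reg=0xD3

Answer: 0xD3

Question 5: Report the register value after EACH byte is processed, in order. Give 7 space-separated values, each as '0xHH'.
0x74 0xFC 0xBD 0xD3 0xE5 0x10 0x61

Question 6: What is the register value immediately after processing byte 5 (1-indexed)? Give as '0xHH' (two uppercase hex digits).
Answer: 0xE5

Derivation:
After byte 1 (0x7D): reg=0x74
After byte 2 (0x50): reg=0xFC
After byte 3 (0xC3): reg=0xBD
After byte 4 (0x23): reg=0xD3
After byte 5 (0x47): reg=0xE5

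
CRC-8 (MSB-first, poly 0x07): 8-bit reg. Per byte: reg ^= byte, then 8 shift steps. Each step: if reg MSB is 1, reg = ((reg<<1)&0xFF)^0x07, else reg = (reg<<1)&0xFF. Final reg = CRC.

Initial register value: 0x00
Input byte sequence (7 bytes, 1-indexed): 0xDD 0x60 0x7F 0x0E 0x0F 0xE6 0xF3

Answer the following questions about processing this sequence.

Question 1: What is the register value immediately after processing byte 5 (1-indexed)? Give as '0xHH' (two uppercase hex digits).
Answer: 0x17

Derivation:
After byte 1 (0xDD): reg=0x1D
After byte 2 (0x60): reg=0x74
After byte 3 (0x7F): reg=0x31
After byte 4 (0x0E): reg=0xBD
After byte 5 (0x0F): reg=0x17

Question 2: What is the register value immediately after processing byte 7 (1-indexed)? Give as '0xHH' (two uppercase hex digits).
Answer: 0xD6

Derivation:
After byte 1 (0xDD): reg=0x1D
After byte 2 (0x60): reg=0x74
After byte 3 (0x7F): reg=0x31
After byte 4 (0x0E): reg=0xBD
After byte 5 (0x0F): reg=0x17
After byte 6 (0xE6): reg=0xD9
After byte 7 (0xF3): reg=0xD6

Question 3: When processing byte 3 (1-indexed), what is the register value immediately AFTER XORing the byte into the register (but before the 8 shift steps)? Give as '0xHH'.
Register before byte 3: 0x74
Byte 3: 0x7F
0x74 XOR 0x7F = 0x0B

Answer: 0x0B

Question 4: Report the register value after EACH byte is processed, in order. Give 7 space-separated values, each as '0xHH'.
0x1D 0x74 0x31 0xBD 0x17 0xD9 0xD6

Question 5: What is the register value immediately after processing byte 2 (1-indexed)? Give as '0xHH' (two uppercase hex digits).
After byte 1 (0xDD): reg=0x1D
After byte 2 (0x60): reg=0x74

Answer: 0x74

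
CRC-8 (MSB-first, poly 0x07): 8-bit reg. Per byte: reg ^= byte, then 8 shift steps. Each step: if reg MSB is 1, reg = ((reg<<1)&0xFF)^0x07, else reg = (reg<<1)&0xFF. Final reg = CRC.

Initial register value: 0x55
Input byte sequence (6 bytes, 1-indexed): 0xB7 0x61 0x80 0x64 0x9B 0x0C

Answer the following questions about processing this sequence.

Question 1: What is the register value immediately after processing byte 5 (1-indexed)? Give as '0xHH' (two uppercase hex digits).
Answer: 0xDE

Derivation:
After byte 1 (0xB7): reg=0xA0
After byte 2 (0x61): reg=0x49
After byte 3 (0x80): reg=0x71
After byte 4 (0x64): reg=0x6B
After byte 5 (0x9B): reg=0xDE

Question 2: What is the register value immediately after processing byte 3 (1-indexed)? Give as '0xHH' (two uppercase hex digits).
After byte 1 (0xB7): reg=0xA0
After byte 2 (0x61): reg=0x49
After byte 3 (0x80): reg=0x71

Answer: 0x71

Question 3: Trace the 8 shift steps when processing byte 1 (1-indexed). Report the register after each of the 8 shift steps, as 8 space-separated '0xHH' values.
Register before byte 1: 0x55
After XOR with byte 0xB7: 0xE2

Answer: 0xC3 0x81 0x05 0x0A 0x14 0x28 0x50 0xA0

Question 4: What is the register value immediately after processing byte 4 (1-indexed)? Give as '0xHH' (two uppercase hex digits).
After byte 1 (0xB7): reg=0xA0
After byte 2 (0x61): reg=0x49
After byte 3 (0x80): reg=0x71
After byte 4 (0x64): reg=0x6B

Answer: 0x6B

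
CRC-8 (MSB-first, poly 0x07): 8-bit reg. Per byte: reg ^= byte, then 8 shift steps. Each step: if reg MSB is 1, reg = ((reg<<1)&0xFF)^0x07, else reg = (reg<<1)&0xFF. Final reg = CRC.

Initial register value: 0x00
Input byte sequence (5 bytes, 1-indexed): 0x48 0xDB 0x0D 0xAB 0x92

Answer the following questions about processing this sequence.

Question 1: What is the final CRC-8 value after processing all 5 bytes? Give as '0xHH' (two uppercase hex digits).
After byte 1 (0x48): reg=0xFF
After byte 2 (0xDB): reg=0xFC
After byte 3 (0x0D): reg=0xD9
After byte 4 (0xAB): reg=0x59
After byte 5 (0x92): reg=0x7F

Answer: 0x7F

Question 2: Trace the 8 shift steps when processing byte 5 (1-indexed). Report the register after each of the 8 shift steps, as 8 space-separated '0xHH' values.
Answer: 0x91 0x25 0x4A 0x94 0x2F 0x5E 0xBC 0x7F

Derivation:
After byte 1 (0x48): reg=0xFF
After byte 2 (0xDB): reg=0xFC
After byte 3 (0x0D): reg=0xD9
After byte 4 (0xAB): reg=0x59
Register before byte 5: 0x59
After XOR with byte 0x92: 0xCB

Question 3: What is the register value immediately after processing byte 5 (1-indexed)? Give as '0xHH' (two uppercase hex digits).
After byte 1 (0x48): reg=0xFF
After byte 2 (0xDB): reg=0xFC
After byte 3 (0x0D): reg=0xD9
After byte 4 (0xAB): reg=0x59
After byte 5 (0x92): reg=0x7F

Answer: 0x7F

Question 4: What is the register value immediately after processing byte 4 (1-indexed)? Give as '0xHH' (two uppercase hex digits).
After byte 1 (0x48): reg=0xFF
After byte 2 (0xDB): reg=0xFC
After byte 3 (0x0D): reg=0xD9
After byte 4 (0xAB): reg=0x59

Answer: 0x59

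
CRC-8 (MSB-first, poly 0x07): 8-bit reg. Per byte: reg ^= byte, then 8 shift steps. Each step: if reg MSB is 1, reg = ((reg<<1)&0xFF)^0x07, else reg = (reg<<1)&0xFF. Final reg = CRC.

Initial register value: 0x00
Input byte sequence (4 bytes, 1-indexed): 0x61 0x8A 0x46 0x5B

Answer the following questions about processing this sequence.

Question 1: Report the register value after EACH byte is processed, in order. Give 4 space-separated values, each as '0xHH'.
0x20 0x5F 0x4F 0x6C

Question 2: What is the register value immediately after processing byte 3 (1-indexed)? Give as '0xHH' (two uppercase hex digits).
After byte 1 (0x61): reg=0x20
After byte 2 (0x8A): reg=0x5F
After byte 3 (0x46): reg=0x4F

Answer: 0x4F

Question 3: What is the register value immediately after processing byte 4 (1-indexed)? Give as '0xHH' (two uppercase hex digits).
Answer: 0x6C

Derivation:
After byte 1 (0x61): reg=0x20
After byte 2 (0x8A): reg=0x5F
After byte 3 (0x46): reg=0x4F
After byte 4 (0x5B): reg=0x6C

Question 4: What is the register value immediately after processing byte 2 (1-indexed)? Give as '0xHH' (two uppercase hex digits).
Answer: 0x5F

Derivation:
After byte 1 (0x61): reg=0x20
After byte 2 (0x8A): reg=0x5F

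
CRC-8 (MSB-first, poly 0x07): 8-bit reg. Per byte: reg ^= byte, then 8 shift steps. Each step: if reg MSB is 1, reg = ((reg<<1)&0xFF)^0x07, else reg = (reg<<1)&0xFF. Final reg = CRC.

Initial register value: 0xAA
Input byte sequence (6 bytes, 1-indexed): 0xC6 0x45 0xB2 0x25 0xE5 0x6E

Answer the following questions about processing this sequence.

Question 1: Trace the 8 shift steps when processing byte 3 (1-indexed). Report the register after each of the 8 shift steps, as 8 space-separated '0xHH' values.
After byte 1 (0xC6): reg=0x03
After byte 2 (0x45): reg=0xD5
Register before byte 3: 0xD5
After XOR with byte 0xB2: 0x67

Answer: 0xCE 0x9B 0x31 0x62 0xC4 0x8F 0x19 0x32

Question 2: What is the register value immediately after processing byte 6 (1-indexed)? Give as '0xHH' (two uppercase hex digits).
After byte 1 (0xC6): reg=0x03
After byte 2 (0x45): reg=0xD5
After byte 3 (0xB2): reg=0x32
After byte 4 (0x25): reg=0x65
After byte 5 (0xE5): reg=0x89
After byte 6 (0x6E): reg=0xBB

Answer: 0xBB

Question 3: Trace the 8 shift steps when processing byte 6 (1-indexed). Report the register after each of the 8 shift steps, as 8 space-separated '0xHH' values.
After byte 1 (0xC6): reg=0x03
After byte 2 (0x45): reg=0xD5
After byte 3 (0xB2): reg=0x32
After byte 4 (0x25): reg=0x65
After byte 5 (0xE5): reg=0x89
Register before byte 6: 0x89
After XOR with byte 0x6E: 0xE7

Answer: 0xC9 0x95 0x2D 0x5A 0xB4 0x6F 0xDE 0xBB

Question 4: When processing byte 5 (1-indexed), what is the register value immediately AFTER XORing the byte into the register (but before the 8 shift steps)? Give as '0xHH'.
Answer: 0x80

Derivation:
Register before byte 5: 0x65
Byte 5: 0xE5
0x65 XOR 0xE5 = 0x80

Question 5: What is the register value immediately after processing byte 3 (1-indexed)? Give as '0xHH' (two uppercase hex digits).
Answer: 0x32

Derivation:
After byte 1 (0xC6): reg=0x03
After byte 2 (0x45): reg=0xD5
After byte 3 (0xB2): reg=0x32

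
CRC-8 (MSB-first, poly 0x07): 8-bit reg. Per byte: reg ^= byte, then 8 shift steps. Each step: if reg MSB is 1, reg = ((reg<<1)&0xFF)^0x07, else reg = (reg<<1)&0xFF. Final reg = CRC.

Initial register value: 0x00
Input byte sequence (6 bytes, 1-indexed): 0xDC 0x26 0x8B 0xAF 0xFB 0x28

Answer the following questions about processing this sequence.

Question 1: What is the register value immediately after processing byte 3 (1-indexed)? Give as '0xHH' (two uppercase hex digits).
Answer: 0xBD

Derivation:
After byte 1 (0xDC): reg=0x1A
After byte 2 (0x26): reg=0xB4
After byte 3 (0x8B): reg=0xBD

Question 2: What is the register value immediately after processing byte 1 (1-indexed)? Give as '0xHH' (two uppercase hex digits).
After byte 1 (0xDC): reg=0x1A

Answer: 0x1A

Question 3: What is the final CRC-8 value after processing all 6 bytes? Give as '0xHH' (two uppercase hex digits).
Answer: 0x2F

Derivation:
After byte 1 (0xDC): reg=0x1A
After byte 2 (0x26): reg=0xB4
After byte 3 (0x8B): reg=0xBD
After byte 4 (0xAF): reg=0x7E
After byte 5 (0xFB): reg=0x92
After byte 6 (0x28): reg=0x2F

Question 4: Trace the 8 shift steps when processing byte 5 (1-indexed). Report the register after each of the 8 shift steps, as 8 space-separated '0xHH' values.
After byte 1 (0xDC): reg=0x1A
After byte 2 (0x26): reg=0xB4
After byte 3 (0x8B): reg=0xBD
After byte 4 (0xAF): reg=0x7E
Register before byte 5: 0x7E
After XOR with byte 0xFB: 0x85

Answer: 0x0D 0x1A 0x34 0x68 0xD0 0xA7 0x49 0x92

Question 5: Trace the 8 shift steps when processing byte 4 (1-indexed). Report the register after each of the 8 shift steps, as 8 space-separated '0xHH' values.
After byte 1 (0xDC): reg=0x1A
After byte 2 (0x26): reg=0xB4
After byte 3 (0x8B): reg=0xBD
Register before byte 4: 0xBD
After XOR with byte 0xAF: 0x12

Answer: 0x24 0x48 0x90 0x27 0x4E 0x9C 0x3F 0x7E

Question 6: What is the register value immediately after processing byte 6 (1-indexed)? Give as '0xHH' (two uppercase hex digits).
After byte 1 (0xDC): reg=0x1A
After byte 2 (0x26): reg=0xB4
After byte 3 (0x8B): reg=0xBD
After byte 4 (0xAF): reg=0x7E
After byte 5 (0xFB): reg=0x92
After byte 6 (0x28): reg=0x2F

Answer: 0x2F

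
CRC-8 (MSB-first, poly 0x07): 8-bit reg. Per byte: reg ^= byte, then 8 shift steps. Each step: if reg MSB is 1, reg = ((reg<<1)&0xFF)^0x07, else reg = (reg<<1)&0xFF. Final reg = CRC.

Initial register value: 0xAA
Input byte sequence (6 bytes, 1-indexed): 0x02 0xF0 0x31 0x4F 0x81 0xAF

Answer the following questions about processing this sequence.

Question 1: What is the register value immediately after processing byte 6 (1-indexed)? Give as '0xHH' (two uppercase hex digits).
After byte 1 (0x02): reg=0x51
After byte 2 (0xF0): reg=0x6E
After byte 3 (0x31): reg=0x9A
After byte 4 (0x4F): reg=0x25
After byte 5 (0x81): reg=0x75
After byte 6 (0xAF): reg=0x08

Answer: 0x08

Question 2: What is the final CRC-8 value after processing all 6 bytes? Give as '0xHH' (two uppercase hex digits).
After byte 1 (0x02): reg=0x51
After byte 2 (0xF0): reg=0x6E
After byte 3 (0x31): reg=0x9A
After byte 4 (0x4F): reg=0x25
After byte 5 (0x81): reg=0x75
After byte 6 (0xAF): reg=0x08

Answer: 0x08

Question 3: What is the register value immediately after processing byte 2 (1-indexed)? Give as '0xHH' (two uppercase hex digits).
Answer: 0x6E

Derivation:
After byte 1 (0x02): reg=0x51
After byte 2 (0xF0): reg=0x6E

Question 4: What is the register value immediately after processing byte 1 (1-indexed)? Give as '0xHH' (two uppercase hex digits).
After byte 1 (0x02): reg=0x51

Answer: 0x51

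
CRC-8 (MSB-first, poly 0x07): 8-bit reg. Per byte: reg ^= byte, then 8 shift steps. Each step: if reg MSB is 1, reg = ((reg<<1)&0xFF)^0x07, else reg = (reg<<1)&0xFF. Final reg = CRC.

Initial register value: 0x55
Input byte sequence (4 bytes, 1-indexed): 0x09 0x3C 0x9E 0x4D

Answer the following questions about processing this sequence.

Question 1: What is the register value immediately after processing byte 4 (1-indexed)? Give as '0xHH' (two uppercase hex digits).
Answer: 0xDC

Derivation:
After byte 1 (0x09): reg=0x93
After byte 2 (0x3C): reg=0x44
After byte 3 (0x9E): reg=0x08
After byte 4 (0x4D): reg=0xDC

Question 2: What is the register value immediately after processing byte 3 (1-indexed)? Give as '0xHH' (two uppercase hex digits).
After byte 1 (0x09): reg=0x93
After byte 2 (0x3C): reg=0x44
After byte 3 (0x9E): reg=0x08

Answer: 0x08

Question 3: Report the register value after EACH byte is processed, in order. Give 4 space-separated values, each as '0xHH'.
0x93 0x44 0x08 0xDC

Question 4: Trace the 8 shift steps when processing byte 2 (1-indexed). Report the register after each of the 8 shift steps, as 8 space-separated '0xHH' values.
Answer: 0x59 0xB2 0x63 0xC6 0x8B 0x11 0x22 0x44

Derivation:
After byte 1 (0x09): reg=0x93
Register before byte 2: 0x93
After XOR with byte 0x3C: 0xAF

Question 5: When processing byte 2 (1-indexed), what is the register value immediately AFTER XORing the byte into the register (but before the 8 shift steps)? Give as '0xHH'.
Register before byte 2: 0x93
Byte 2: 0x3C
0x93 XOR 0x3C = 0xAF

Answer: 0xAF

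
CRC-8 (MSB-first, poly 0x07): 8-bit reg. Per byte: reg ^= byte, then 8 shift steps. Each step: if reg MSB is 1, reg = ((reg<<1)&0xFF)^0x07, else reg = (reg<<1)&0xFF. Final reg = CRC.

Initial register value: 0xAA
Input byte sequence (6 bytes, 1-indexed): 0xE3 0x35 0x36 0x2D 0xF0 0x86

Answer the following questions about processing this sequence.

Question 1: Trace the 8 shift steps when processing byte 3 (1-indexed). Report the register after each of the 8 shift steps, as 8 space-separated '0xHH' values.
Answer: 0xB6 0x6B 0xD6 0xAB 0x51 0xA2 0x43 0x86

Derivation:
After byte 1 (0xE3): reg=0xF8
After byte 2 (0x35): reg=0x6D
Register before byte 3: 0x6D
After XOR with byte 0x36: 0x5B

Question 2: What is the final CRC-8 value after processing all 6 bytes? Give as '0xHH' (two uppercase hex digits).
Answer: 0x2B

Derivation:
After byte 1 (0xE3): reg=0xF8
After byte 2 (0x35): reg=0x6D
After byte 3 (0x36): reg=0x86
After byte 4 (0x2D): reg=0x58
After byte 5 (0xF0): reg=0x51
After byte 6 (0x86): reg=0x2B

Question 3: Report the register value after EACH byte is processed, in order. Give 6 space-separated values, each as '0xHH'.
0xF8 0x6D 0x86 0x58 0x51 0x2B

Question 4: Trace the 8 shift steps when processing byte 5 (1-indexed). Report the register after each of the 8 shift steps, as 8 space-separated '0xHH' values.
After byte 1 (0xE3): reg=0xF8
After byte 2 (0x35): reg=0x6D
After byte 3 (0x36): reg=0x86
After byte 4 (0x2D): reg=0x58
Register before byte 5: 0x58
After XOR with byte 0xF0: 0xA8

Answer: 0x57 0xAE 0x5B 0xB6 0x6B 0xD6 0xAB 0x51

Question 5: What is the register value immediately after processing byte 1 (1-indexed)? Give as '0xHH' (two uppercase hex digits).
Answer: 0xF8

Derivation:
After byte 1 (0xE3): reg=0xF8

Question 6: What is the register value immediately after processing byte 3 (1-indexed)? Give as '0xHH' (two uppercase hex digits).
After byte 1 (0xE3): reg=0xF8
After byte 2 (0x35): reg=0x6D
After byte 3 (0x36): reg=0x86

Answer: 0x86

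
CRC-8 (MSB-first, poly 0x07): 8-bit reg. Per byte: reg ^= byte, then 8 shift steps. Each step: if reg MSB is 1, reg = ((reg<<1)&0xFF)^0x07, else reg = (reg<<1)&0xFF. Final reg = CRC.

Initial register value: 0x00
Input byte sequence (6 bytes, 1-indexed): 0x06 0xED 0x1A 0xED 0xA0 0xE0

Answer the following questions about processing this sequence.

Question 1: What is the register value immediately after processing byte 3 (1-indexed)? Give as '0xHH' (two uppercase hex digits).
Answer: 0x91

Derivation:
After byte 1 (0x06): reg=0x12
After byte 2 (0xED): reg=0xF3
After byte 3 (0x1A): reg=0x91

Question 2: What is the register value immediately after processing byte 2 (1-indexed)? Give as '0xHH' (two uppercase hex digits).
Answer: 0xF3

Derivation:
After byte 1 (0x06): reg=0x12
After byte 2 (0xED): reg=0xF3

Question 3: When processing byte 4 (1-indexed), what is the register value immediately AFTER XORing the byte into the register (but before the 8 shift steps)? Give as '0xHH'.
Answer: 0x7C

Derivation:
Register before byte 4: 0x91
Byte 4: 0xED
0x91 XOR 0xED = 0x7C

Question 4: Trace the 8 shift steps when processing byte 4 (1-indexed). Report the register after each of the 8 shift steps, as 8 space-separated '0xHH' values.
After byte 1 (0x06): reg=0x12
After byte 2 (0xED): reg=0xF3
After byte 3 (0x1A): reg=0x91
Register before byte 4: 0x91
After XOR with byte 0xED: 0x7C

Answer: 0xF8 0xF7 0xE9 0xD5 0xAD 0x5D 0xBA 0x73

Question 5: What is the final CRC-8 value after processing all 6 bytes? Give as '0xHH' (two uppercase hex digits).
Answer: 0x2B

Derivation:
After byte 1 (0x06): reg=0x12
After byte 2 (0xED): reg=0xF3
After byte 3 (0x1A): reg=0x91
After byte 4 (0xED): reg=0x73
After byte 5 (0xA0): reg=0x37
After byte 6 (0xE0): reg=0x2B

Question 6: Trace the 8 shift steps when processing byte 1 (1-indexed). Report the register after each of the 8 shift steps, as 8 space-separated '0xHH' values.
Register before byte 1: 0x00
After XOR with byte 0x06: 0x06

Answer: 0x0C 0x18 0x30 0x60 0xC0 0x87 0x09 0x12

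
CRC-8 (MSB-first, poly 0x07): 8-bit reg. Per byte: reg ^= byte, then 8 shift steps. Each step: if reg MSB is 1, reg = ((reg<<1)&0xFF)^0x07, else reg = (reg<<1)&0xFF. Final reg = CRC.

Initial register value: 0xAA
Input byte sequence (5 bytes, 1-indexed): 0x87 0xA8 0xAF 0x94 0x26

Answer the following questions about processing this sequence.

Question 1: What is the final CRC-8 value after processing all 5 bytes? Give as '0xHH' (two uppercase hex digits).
After byte 1 (0x87): reg=0xC3
After byte 2 (0xA8): reg=0x16
After byte 3 (0xAF): reg=0x26
After byte 4 (0x94): reg=0x17
After byte 5 (0x26): reg=0x97

Answer: 0x97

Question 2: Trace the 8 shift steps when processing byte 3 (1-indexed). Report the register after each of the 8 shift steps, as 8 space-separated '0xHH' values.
After byte 1 (0x87): reg=0xC3
After byte 2 (0xA8): reg=0x16
Register before byte 3: 0x16
After XOR with byte 0xAF: 0xB9

Answer: 0x75 0xEA 0xD3 0xA1 0x45 0x8A 0x13 0x26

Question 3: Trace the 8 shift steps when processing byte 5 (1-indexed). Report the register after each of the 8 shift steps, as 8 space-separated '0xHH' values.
Answer: 0x62 0xC4 0x8F 0x19 0x32 0x64 0xC8 0x97

Derivation:
After byte 1 (0x87): reg=0xC3
After byte 2 (0xA8): reg=0x16
After byte 3 (0xAF): reg=0x26
After byte 4 (0x94): reg=0x17
Register before byte 5: 0x17
After XOR with byte 0x26: 0x31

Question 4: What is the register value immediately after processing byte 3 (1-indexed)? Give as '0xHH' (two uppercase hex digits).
After byte 1 (0x87): reg=0xC3
After byte 2 (0xA8): reg=0x16
After byte 3 (0xAF): reg=0x26

Answer: 0x26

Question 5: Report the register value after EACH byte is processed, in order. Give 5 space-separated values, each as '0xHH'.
0xC3 0x16 0x26 0x17 0x97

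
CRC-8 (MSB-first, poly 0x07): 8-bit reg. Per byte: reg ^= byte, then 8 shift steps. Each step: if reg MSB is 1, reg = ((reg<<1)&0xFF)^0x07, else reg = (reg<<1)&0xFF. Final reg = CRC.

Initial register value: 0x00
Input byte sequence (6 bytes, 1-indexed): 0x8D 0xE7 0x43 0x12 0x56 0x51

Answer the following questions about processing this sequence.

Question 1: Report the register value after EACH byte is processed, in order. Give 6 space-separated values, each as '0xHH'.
0xAA 0xE4 0x7C 0x0D 0x86 0x2B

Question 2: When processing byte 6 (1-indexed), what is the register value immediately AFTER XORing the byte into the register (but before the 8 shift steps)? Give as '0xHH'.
Answer: 0xD7

Derivation:
Register before byte 6: 0x86
Byte 6: 0x51
0x86 XOR 0x51 = 0xD7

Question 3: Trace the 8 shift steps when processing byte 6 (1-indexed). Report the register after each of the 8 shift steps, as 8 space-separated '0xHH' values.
Answer: 0xA9 0x55 0xAA 0x53 0xA6 0x4B 0x96 0x2B

Derivation:
After byte 1 (0x8D): reg=0xAA
After byte 2 (0xE7): reg=0xE4
After byte 3 (0x43): reg=0x7C
After byte 4 (0x12): reg=0x0D
After byte 5 (0x56): reg=0x86
Register before byte 6: 0x86
After XOR with byte 0x51: 0xD7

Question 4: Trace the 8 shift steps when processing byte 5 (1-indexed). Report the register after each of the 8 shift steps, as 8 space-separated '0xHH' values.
Answer: 0xB6 0x6B 0xD6 0xAB 0x51 0xA2 0x43 0x86

Derivation:
After byte 1 (0x8D): reg=0xAA
After byte 2 (0xE7): reg=0xE4
After byte 3 (0x43): reg=0x7C
After byte 4 (0x12): reg=0x0D
Register before byte 5: 0x0D
After XOR with byte 0x56: 0x5B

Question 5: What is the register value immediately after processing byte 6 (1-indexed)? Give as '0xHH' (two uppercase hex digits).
Answer: 0x2B

Derivation:
After byte 1 (0x8D): reg=0xAA
After byte 2 (0xE7): reg=0xE4
After byte 3 (0x43): reg=0x7C
After byte 4 (0x12): reg=0x0D
After byte 5 (0x56): reg=0x86
After byte 6 (0x51): reg=0x2B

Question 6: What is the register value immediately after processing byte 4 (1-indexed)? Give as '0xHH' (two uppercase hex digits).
After byte 1 (0x8D): reg=0xAA
After byte 2 (0xE7): reg=0xE4
After byte 3 (0x43): reg=0x7C
After byte 4 (0x12): reg=0x0D

Answer: 0x0D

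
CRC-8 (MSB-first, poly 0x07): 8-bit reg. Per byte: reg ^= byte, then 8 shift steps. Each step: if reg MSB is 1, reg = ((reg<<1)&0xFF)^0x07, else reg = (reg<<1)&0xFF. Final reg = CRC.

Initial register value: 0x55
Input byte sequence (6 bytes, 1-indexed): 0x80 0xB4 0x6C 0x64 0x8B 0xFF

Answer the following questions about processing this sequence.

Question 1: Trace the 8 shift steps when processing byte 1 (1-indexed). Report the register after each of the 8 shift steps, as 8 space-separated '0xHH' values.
Answer: 0xAD 0x5D 0xBA 0x73 0xE6 0xCB 0x91 0x25

Derivation:
Register before byte 1: 0x55
After XOR with byte 0x80: 0xD5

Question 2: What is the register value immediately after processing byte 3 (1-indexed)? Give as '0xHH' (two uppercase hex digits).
After byte 1 (0x80): reg=0x25
After byte 2 (0xB4): reg=0xFE
After byte 3 (0x6C): reg=0xF7

Answer: 0xF7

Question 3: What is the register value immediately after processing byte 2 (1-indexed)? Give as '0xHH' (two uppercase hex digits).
Answer: 0xFE

Derivation:
After byte 1 (0x80): reg=0x25
After byte 2 (0xB4): reg=0xFE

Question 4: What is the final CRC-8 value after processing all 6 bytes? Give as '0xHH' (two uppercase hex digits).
Answer: 0xC6

Derivation:
After byte 1 (0x80): reg=0x25
After byte 2 (0xB4): reg=0xFE
After byte 3 (0x6C): reg=0xF7
After byte 4 (0x64): reg=0xF0
After byte 5 (0x8B): reg=0x66
After byte 6 (0xFF): reg=0xC6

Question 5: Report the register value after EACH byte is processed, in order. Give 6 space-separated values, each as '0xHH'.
0x25 0xFE 0xF7 0xF0 0x66 0xC6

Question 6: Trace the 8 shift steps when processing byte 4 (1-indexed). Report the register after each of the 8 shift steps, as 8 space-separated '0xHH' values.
Answer: 0x21 0x42 0x84 0x0F 0x1E 0x3C 0x78 0xF0

Derivation:
After byte 1 (0x80): reg=0x25
After byte 2 (0xB4): reg=0xFE
After byte 3 (0x6C): reg=0xF7
Register before byte 4: 0xF7
After XOR with byte 0x64: 0x93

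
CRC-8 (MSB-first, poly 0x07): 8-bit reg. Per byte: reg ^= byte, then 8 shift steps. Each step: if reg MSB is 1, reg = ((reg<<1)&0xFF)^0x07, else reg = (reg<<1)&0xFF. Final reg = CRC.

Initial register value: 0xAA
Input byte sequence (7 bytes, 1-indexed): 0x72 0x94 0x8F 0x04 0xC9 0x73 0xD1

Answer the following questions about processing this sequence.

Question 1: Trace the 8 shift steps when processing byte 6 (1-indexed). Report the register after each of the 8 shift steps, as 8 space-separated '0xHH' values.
After byte 1 (0x72): reg=0x06
After byte 2 (0x94): reg=0xF7
After byte 3 (0x8F): reg=0x6F
After byte 4 (0x04): reg=0x16
After byte 5 (0xC9): reg=0x13
Register before byte 6: 0x13
After XOR with byte 0x73: 0x60

Answer: 0xC0 0x87 0x09 0x12 0x24 0x48 0x90 0x27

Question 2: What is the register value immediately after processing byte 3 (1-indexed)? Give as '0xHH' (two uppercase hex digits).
Answer: 0x6F

Derivation:
After byte 1 (0x72): reg=0x06
After byte 2 (0x94): reg=0xF7
After byte 3 (0x8F): reg=0x6F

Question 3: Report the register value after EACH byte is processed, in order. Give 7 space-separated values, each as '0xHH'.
0x06 0xF7 0x6F 0x16 0x13 0x27 0xCC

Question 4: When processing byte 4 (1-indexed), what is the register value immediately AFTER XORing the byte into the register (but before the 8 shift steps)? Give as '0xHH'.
Answer: 0x6B

Derivation:
Register before byte 4: 0x6F
Byte 4: 0x04
0x6F XOR 0x04 = 0x6B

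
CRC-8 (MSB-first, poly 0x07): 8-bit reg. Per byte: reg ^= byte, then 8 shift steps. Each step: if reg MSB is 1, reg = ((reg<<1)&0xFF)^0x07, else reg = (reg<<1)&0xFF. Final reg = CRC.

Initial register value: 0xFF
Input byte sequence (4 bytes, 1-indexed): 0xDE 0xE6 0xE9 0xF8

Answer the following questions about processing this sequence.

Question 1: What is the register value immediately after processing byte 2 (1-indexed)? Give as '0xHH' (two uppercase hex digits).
Answer: 0x07

Derivation:
After byte 1 (0xDE): reg=0xE7
After byte 2 (0xE6): reg=0x07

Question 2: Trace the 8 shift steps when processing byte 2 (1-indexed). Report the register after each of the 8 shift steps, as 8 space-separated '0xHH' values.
After byte 1 (0xDE): reg=0xE7
Register before byte 2: 0xE7
After XOR with byte 0xE6: 0x01

Answer: 0x02 0x04 0x08 0x10 0x20 0x40 0x80 0x07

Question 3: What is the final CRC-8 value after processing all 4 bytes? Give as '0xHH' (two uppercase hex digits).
After byte 1 (0xDE): reg=0xE7
After byte 2 (0xE6): reg=0x07
After byte 3 (0xE9): reg=0x84
After byte 4 (0xF8): reg=0x73

Answer: 0x73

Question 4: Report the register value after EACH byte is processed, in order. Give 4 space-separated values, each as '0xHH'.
0xE7 0x07 0x84 0x73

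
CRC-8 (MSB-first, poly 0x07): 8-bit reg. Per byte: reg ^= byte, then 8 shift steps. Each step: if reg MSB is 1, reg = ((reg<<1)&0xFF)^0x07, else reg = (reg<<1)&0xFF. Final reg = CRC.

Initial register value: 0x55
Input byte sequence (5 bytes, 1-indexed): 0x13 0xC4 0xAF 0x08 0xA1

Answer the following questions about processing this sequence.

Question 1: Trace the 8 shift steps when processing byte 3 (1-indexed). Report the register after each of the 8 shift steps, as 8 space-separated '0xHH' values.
Answer: 0xB7 0x69 0xD2 0xA3 0x41 0x82 0x03 0x06

Derivation:
After byte 1 (0x13): reg=0xD5
After byte 2 (0xC4): reg=0x77
Register before byte 3: 0x77
After XOR with byte 0xAF: 0xD8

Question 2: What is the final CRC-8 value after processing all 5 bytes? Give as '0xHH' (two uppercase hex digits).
Answer: 0xB8

Derivation:
After byte 1 (0x13): reg=0xD5
After byte 2 (0xC4): reg=0x77
After byte 3 (0xAF): reg=0x06
After byte 4 (0x08): reg=0x2A
After byte 5 (0xA1): reg=0xB8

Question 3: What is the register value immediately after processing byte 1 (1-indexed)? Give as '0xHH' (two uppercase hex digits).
After byte 1 (0x13): reg=0xD5

Answer: 0xD5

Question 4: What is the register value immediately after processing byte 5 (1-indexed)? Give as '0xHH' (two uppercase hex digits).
After byte 1 (0x13): reg=0xD5
After byte 2 (0xC4): reg=0x77
After byte 3 (0xAF): reg=0x06
After byte 4 (0x08): reg=0x2A
After byte 5 (0xA1): reg=0xB8

Answer: 0xB8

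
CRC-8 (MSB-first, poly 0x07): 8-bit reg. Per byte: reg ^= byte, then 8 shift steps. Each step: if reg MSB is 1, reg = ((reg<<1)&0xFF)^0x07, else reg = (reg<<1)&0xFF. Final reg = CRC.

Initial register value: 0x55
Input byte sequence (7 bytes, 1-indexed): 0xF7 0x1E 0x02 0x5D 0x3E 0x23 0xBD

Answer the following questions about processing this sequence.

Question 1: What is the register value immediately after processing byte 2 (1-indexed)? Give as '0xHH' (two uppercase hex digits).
Answer: 0x68

Derivation:
After byte 1 (0xF7): reg=0x67
After byte 2 (0x1E): reg=0x68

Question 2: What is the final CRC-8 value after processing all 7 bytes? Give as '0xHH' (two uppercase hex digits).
After byte 1 (0xF7): reg=0x67
After byte 2 (0x1E): reg=0x68
After byte 3 (0x02): reg=0x11
After byte 4 (0x5D): reg=0xE3
After byte 5 (0x3E): reg=0x1D
After byte 6 (0x23): reg=0xBA
After byte 7 (0xBD): reg=0x15

Answer: 0x15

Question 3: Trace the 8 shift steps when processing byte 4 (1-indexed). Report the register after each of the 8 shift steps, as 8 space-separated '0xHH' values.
After byte 1 (0xF7): reg=0x67
After byte 2 (0x1E): reg=0x68
After byte 3 (0x02): reg=0x11
Register before byte 4: 0x11
After XOR with byte 0x5D: 0x4C

Answer: 0x98 0x37 0x6E 0xDC 0xBF 0x79 0xF2 0xE3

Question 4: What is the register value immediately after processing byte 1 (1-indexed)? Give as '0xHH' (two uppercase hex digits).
After byte 1 (0xF7): reg=0x67

Answer: 0x67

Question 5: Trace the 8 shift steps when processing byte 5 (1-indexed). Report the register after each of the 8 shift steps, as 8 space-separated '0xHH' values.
Answer: 0xBD 0x7D 0xFA 0xF3 0xE1 0xC5 0x8D 0x1D

Derivation:
After byte 1 (0xF7): reg=0x67
After byte 2 (0x1E): reg=0x68
After byte 3 (0x02): reg=0x11
After byte 4 (0x5D): reg=0xE3
Register before byte 5: 0xE3
After XOR with byte 0x3E: 0xDD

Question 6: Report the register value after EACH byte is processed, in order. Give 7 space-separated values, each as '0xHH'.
0x67 0x68 0x11 0xE3 0x1D 0xBA 0x15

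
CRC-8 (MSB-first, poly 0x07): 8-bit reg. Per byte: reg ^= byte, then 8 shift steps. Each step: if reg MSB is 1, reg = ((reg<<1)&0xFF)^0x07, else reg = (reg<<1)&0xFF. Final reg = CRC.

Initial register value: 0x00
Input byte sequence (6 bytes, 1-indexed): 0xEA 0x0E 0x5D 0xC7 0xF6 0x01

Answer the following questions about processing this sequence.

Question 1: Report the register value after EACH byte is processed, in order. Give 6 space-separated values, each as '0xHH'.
0x98 0xEB 0x0B 0x6A 0xDD 0x1A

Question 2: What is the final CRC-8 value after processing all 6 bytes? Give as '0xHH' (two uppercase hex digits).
After byte 1 (0xEA): reg=0x98
After byte 2 (0x0E): reg=0xEB
After byte 3 (0x5D): reg=0x0B
After byte 4 (0xC7): reg=0x6A
After byte 5 (0xF6): reg=0xDD
After byte 6 (0x01): reg=0x1A

Answer: 0x1A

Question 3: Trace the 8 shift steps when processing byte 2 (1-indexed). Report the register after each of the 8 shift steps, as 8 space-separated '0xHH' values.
After byte 1 (0xEA): reg=0x98
Register before byte 2: 0x98
After XOR with byte 0x0E: 0x96

Answer: 0x2B 0x56 0xAC 0x5F 0xBE 0x7B 0xF6 0xEB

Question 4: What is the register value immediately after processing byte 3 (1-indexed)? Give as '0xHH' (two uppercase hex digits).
Answer: 0x0B

Derivation:
After byte 1 (0xEA): reg=0x98
After byte 2 (0x0E): reg=0xEB
After byte 3 (0x5D): reg=0x0B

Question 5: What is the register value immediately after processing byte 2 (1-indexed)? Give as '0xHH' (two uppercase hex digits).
Answer: 0xEB

Derivation:
After byte 1 (0xEA): reg=0x98
After byte 2 (0x0E): reg=0xEB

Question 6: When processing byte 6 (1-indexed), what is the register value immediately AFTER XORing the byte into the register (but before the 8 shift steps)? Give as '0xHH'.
Register before byte 6: 0xDD
Byte 6: 0x01
0xDD XOR 0x01 = 0xDC

Answer: 0xDC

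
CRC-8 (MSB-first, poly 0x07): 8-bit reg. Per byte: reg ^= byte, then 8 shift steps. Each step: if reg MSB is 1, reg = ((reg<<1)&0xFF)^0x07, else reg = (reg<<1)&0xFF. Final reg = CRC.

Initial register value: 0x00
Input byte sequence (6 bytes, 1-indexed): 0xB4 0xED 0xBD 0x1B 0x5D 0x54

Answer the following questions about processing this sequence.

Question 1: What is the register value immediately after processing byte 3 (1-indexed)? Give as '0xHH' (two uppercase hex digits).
Answer: 0xD1

Derivation:
After byte 1 (0xB4): reg=0x05
After byte 2 (0xED): reg=0x96
After byte 3 (0xBD): reg=0xD1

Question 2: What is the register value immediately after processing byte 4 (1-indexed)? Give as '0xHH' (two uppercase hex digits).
After byte 1 (0xB4): reg=0x05
After byte 2 (0xED): reg=0x96
After byte 3 (0xBD): reg=0xD1
After byte 4 (0x1B): reg=0x78

Answer: 0x78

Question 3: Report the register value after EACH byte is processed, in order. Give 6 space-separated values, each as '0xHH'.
0x05 0x96 0xD1 0x78 0xFB 0x44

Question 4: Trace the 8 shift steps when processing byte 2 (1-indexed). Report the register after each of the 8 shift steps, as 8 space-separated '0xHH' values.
Answer: 0xD7 0xA9 0x55 0xAA 0x53 0xA6 0x4B 0x96

Derivation:
After byte 1 (0xB4): reg=0x05
Register before byte 2: 0x05
After XOR with byte 0xED: 0xE8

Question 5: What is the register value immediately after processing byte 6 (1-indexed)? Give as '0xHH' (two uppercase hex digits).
After byte 1 (0xB4): reg=0x05
After byte 2 (0xED): reg=0x96
After byte 3 (0xBD): reg=0xD1
After byte 4 (0x1B): reg=0x78
After byte 5 (0x5D): reg=0xFB
After byte 6 (0x54): reg=0x44

Answer: 0x44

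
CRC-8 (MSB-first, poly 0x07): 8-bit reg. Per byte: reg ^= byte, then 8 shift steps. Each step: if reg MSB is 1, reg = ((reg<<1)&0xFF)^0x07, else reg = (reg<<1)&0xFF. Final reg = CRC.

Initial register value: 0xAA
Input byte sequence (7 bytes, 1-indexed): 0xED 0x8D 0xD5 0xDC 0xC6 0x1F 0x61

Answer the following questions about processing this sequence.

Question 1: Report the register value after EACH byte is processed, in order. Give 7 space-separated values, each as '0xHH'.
0xD2 0x9A 0xEA 0x82 0xDB 0x52 0x99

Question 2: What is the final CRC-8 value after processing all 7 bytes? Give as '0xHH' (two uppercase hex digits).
After byte 1 (0xED): reg=0xD2
After byte 2 (0x8D): reg=0x9A
After byte 3 (0xD5): reg=0xEA
After byte 4 (0xDC): reg=0x82
After byte 5 (0xC6): reg=0xDB
After byte 6 (0x1F): reg=0x52
After byte 7 (0x61): reg=0x99

Answer: 0x99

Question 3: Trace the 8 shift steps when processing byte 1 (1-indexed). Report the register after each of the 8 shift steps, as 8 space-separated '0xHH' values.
Register before byte 1: 0xAA
After XOR with byte 0xED: 0x47

Answer: 0x8E 0x1B 0x36 0x6C 0xD8 0xB7 0x69 0xD2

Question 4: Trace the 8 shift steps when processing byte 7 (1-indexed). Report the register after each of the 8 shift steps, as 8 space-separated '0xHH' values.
Answer: 0x66 0xCC 0x9F 0x39 0x72 0xE4 0xCF 0x99

Derivation:
After byte 1 (0xED): reg=0xD2
After byte 2 (0x8D): reg=0x9A
After byte 3 (0xD5): reg=0xEA
After byte 4 (0xDC): reg=0x82
After byte 5 (0xC6): reg=0xDB
After byte 6 (0x1F): reg=0x52
Register before byte 7: 0x52
After XOR with byte 0x61: 0x33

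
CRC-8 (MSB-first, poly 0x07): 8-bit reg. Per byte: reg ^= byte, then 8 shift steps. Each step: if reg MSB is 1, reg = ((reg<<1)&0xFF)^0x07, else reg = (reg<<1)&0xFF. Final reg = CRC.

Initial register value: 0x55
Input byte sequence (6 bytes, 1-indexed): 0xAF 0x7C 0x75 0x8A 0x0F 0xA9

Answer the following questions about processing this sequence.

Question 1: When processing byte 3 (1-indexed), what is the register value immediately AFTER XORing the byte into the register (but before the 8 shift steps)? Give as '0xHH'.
Register before byte 3: 0xE5
Byte 3: 0x75
0xE5 XOR 0x75 = 0x90

Answer: 0x90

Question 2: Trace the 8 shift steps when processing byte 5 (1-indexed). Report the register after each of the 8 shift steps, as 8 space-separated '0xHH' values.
Answer: 0xA2 0x43 0x86 0x0B 0x16 0x2C 0x58 0xB0

Derivation:
After byte 1 (0xAF): reg=0xE8
After byte 2 (0x7C): reg=0xE5
After byte 3 (0x75): reg=0xF9
After byte 4 (0x8A): reg=0x5E
Register before byte 5: 0x5E
After XOR with byte 0x0F: 0x51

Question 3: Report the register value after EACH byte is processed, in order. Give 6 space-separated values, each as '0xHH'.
0xE8 0xE5 0xF9 0x5E 0xB0 0x4F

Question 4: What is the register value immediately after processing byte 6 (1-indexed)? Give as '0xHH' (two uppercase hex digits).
After byte 1 (0xAF): reg=0xE8
After byte 2 (0x7C): reg=0xE5
After byte 3 (0x75): reg=0xF9
After byte 4 (0x8A): reg=0x5E
After byte 5 (0x0F): reg=0xB0
After byte 6 (0xA9): reg=0x4F

Answer: 0x4F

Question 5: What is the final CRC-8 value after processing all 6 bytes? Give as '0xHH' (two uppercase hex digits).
Answer: 0x4F

Derivation:
After byte 1 (0xAF): reg=0xE8
After byte 2 (0x7C): reg=0xE5
After byte 3 (0x75): reg=0xF9
After byte 4 (0x8A): reg=0x5E
After byte 5 (0x0F): reg=0xB0
After byte 6 (0xA9): reg=0x4F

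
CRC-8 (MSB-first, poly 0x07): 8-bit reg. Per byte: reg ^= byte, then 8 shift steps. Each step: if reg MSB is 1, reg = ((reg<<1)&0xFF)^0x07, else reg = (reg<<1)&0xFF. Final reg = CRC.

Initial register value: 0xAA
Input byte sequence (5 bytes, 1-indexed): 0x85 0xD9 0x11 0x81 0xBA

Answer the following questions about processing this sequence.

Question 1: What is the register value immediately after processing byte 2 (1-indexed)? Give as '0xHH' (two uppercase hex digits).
Answer: 0x6C

Derivation:
After byte 1 (0x85): reg=0xCD
After byte 2 (0xD9): reg=0x6C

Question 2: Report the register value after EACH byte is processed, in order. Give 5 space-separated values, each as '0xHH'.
0xCD 0x6C 0x74 0xC5 0x7A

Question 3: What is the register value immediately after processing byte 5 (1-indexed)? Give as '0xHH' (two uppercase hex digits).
After byte 1 (0x85): reg=0xCD
After byte 2 (0xD9): reg=0x6C
After byte 3 (0x11): reg=0x74
After byte 4 (0x81): reg=0xC5
After byte 5 (0xBA): reg=0x7A

Answer: 0x7A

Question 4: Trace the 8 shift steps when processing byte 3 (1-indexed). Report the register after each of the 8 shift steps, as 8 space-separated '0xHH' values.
After byte 1 (0x85): reg=0xCD
After byte 2 (0xD9): reg=0x6C
Register before byte 3: 0x6C
After XOR with byte 0x11: 0x7D

Answer: 0xFA 0xF3 0xE1 0xC5 0x8D 0x1D 0x3A 0x74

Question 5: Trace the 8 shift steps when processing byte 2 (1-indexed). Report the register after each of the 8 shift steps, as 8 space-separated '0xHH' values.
Answer: 0x28 0x50 0xA0 0x47 0x8E 0x1B 0x36 0x6C

Derivation:
After byte 1 (0x85): reg=0xCD
Register before byte 2: 0xCD
After XOR with byte 0xD9: 0x14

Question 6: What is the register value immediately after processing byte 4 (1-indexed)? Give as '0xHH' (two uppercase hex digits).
After byte 1 (0x85): reg=0xCD
After byte 2 (0xD9): reg=0x6C
After byte 3 (0x11): reg=0x74
After byte 4 (0x81): reg=0xC5

Answer: 0xC5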